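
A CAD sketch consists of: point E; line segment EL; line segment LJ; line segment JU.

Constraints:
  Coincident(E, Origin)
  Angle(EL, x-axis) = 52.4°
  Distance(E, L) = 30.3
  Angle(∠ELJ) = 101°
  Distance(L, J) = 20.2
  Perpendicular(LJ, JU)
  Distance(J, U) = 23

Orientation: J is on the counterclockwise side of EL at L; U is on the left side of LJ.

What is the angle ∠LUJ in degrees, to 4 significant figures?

41.29°

E is at the origin; EL runs at 52.4° with length 30.3, so L = 30.3·(cos 52.4°, sin 52.4°) = (18.49, 24.01). ∠ELJ = 101.0°, so LJ runs at 52.4° + (180° − 101.0°) = 131.4° from the x-axis; with |LJ| = 20.2, J = L + 20.2·(cos 131.4°, sin 131.4°) = (5.129, 39.16). The perpendicularity gives JU at right angles to LJ; with |JU| = 23.0 on the left of LJ, U = J + 23.0·(-0.7501, -0.6613) = (-12.12, 23.95). Then cos ∠LUJ = UL·UJ / (|UL||UJ|), giving 41.29°.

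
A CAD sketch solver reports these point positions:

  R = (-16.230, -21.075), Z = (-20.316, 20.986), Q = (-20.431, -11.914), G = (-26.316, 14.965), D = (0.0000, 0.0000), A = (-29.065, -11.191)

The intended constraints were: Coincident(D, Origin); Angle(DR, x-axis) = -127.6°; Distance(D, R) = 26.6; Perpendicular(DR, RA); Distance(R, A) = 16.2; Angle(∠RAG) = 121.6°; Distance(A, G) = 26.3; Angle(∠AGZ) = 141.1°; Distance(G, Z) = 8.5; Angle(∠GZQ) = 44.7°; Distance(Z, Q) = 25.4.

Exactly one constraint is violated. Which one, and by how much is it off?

Distance(Z, Q) = 25.4 — off by 7.50.

D = (0.00, 0.00) ✓; DR at -127.6° ✓; |DR| = 26.60 ✓; ∠(DR, RA) = 90.00° ✓; |RA| = 16.20 ✓; ∠RAG = 121.6° ✓; |AG| = 26.30 ✓; ∠AGZ = 141.1° ✓; |GZ| = 8.500 ✓; ∠GZQ = 44.70° ✓; |ZQ| = 32.90 ✗.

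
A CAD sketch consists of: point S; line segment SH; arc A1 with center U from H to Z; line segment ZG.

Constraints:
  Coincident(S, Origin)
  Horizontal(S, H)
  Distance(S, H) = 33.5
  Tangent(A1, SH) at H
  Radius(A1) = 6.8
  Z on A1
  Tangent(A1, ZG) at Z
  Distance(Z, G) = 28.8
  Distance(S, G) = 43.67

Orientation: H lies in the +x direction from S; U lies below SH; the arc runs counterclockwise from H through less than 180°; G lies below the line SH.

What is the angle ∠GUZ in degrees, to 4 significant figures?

76.72°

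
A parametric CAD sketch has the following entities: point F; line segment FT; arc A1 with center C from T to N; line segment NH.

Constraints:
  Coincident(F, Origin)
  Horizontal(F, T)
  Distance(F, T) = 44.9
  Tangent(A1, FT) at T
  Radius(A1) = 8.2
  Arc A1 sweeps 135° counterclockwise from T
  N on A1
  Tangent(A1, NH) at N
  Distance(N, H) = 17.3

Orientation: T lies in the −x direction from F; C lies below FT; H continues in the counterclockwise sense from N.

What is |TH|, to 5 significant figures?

27.009

On A1, T sits at bearing 90° from C; a 135° counterclockwise sweep puts N at bearing 225°, so N = C + 8.2·(cos 225°, sin 225°) = (-50.698, -13.998). Tangency of A1 to NH means the radius CN is perpendicular to NH, so NH runs along (−sin 225°, cos 225°); with |NH| = 17.3, H = (-38.465, -26.231). Then |TH| = |H − T| = 27.009.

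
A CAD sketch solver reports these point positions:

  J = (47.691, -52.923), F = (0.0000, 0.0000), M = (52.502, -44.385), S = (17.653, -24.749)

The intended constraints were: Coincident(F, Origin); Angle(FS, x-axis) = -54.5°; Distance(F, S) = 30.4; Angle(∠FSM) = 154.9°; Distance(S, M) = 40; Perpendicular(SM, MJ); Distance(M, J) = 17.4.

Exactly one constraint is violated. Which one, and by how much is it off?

Distance(M, J) = 17.4 — off by 7.60.

F = (0.00, 0.00) ✓; FS at -54.50° ✓; |FS| = 30.40 ✓; ∠FSM = 154.9° ✓; |SM| = 40.00 ✓; ∠(SM, MJ) = 90.00° ✓; |MJ| = 9.800 ✗.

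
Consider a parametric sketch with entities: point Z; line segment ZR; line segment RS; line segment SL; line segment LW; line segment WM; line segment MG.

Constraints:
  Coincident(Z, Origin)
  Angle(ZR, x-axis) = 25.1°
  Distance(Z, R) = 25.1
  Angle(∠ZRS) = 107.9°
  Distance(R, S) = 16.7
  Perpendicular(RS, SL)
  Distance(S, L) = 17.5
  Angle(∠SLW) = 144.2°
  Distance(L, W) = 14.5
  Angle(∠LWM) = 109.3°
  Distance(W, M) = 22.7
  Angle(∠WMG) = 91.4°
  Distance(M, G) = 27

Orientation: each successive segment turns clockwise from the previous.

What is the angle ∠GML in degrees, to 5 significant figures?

64.937°

Z is at the origin; ZR runs at 25.1° with length 25.1, so R = (22.730, 10.647). ∠ZRS = 107.9° gives RS at -47.000° from the x-axis; with |RS| = 16.7, S = (34.119, -1.5662). RS is perpendicular to SL, so SL runs at -137.00°; with |SL| = 17.5, L = (21.320, -13.501). ∠SLW = 144.2° gives LW at -172.80° from the x-axis; with |LW| = 14.5, W = (6.9348, -15.319). ∠LWM = 109.3° gives WM at 116.50° from the x-axis; with |WM| = 22.7, M = (-3.1939, 4.9965). ∠WMG = 91.4° gives MG at 27.900° from the x-axis; with |MG| = 27.0, G = (20.668, 17.631). Then cos ∠GML = MG·ML / (|MG||ML|), giving 64.937°.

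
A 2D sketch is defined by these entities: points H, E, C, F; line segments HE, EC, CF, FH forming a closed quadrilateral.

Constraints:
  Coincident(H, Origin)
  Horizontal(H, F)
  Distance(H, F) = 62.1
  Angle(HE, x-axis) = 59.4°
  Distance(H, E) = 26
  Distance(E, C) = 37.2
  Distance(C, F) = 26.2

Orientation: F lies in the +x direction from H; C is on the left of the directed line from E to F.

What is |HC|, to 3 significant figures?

55.6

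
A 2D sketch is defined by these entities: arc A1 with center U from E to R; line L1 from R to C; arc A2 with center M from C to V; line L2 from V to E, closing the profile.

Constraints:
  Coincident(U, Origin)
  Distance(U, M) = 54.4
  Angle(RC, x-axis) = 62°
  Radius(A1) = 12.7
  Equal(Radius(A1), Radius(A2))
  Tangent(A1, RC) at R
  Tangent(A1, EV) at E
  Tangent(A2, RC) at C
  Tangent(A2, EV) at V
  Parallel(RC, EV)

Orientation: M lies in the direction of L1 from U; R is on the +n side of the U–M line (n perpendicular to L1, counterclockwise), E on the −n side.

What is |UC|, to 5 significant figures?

55.863

Tangency of A1 to both parallel lines with radius 12.7 puts R and E at U ± 12.7·n: R = (-11.213, 5.9623), E = (11.213, -5.9623). Equal radii place C and V the same way about M: C = M + 12.7·n = (14.326, 53.995), V = M − 12.7·n = (36.753, 42.070). Then |UC| = |C − U| = 55.863.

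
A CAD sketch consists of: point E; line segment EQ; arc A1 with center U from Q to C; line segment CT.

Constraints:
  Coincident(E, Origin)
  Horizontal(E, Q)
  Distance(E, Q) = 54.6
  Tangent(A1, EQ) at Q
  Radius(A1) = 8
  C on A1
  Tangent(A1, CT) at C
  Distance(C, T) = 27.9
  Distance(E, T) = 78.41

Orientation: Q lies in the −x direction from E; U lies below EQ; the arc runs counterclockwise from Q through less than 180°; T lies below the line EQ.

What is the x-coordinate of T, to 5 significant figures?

-71.885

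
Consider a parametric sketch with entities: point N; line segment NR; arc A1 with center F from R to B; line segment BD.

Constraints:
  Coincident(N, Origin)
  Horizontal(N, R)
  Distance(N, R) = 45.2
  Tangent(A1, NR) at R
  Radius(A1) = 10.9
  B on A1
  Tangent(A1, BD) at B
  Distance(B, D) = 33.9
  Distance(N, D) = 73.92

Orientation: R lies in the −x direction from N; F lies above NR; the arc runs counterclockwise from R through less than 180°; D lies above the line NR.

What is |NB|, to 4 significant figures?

41.35

N is at the origin; NR is horizontal with |NR| = 45.2 and R on the −x side, so R = (-45.20, 0.000). A1 meets NR tangentially, so FR is at right angles to NR, so F = R + (0, 10.9) = (-45.20, 10.90). Since FB ⟂ BD (tangency), |FD| = √(10.9² + 33.9²) = 35.61 regardless of where B sits on A1. So D lies on both circle(N, 73.92) and circle(F, 35.61); the above-NR intersection is D = (-59.88, 43.34). B is the foot of the tangent from D: B = (-37.12, 18.22).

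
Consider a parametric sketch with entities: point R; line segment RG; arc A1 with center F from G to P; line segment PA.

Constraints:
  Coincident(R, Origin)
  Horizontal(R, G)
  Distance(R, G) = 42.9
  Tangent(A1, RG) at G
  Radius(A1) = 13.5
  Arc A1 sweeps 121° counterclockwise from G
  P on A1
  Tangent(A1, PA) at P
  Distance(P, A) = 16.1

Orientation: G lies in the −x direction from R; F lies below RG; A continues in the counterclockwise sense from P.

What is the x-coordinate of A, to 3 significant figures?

-46.2

R is at the origin; R and G share the same y with |RG| = 42.9 and G on the −x side, so G = (-42.9, 0.00). Tangency of A1 to RG means the radius FG is perpendicular to RG, so F = G + (0, -13.5) = (-42.9, -13.5). On A1, G sits at bearing 90° from F; a 121° counterclockwise sweep puts P at bearing 211°, so P = F + 13.5·(cos 211°, sin 211°) = (-54.5, -20.5). The tangent condition forces FP to be normal to PA, so PA runs along (−sin 211°, cos 211°); with |PA| = 16.1, A = (-46.2, -34.3). So A.x = -46.2.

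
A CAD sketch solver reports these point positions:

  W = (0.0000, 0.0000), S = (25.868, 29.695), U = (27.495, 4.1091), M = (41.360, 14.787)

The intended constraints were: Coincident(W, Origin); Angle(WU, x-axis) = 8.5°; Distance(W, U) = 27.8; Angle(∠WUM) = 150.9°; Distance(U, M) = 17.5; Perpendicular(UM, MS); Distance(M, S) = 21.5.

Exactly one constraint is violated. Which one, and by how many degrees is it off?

Perpendicular(UM, MS) — off by 8.50°.

W = (0.00, 0.00) ✓; WU at 8.500° ✓; |WU| = 27.80 ✓; ∠WUM = 150.9° ✓; |UM| = 17.50 ✓; ∠(UM, MS) = 98.50° ✗; |MS| = 21.50 ✓.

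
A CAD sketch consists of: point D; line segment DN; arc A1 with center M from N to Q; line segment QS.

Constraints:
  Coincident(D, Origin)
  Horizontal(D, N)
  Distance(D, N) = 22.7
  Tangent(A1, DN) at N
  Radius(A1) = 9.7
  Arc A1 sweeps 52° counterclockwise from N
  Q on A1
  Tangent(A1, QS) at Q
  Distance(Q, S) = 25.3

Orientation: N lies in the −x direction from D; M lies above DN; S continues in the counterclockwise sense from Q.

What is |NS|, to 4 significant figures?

33.15

On A1, N sits at bearing -90° from M; a 52° counterclockwise sweep puts Q at bearing -38°, so Q = M + 9.7·(cos -38°, sin -38°) = (-15.06, 3.728). Since A1 is tangent to QS there, MQ ⟂ QS, so QS runs along (−sin -38°, cos -38°); with |QS| = 25.3, S = (0.5199, 23.66). Then |NS| = |S − N| = 33.15.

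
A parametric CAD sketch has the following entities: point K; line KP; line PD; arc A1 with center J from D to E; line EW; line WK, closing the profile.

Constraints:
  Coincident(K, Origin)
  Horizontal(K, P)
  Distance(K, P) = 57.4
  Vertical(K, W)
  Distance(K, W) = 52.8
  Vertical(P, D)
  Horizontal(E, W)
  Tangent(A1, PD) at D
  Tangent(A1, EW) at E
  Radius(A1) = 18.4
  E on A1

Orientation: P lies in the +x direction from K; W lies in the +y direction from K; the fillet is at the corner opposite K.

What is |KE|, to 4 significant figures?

65.64

The virtual corner opposite K is at (57.40, 52.80). A1 meets PD tangentially, so JD is at right angles to PD and since A1 is tangent to EW there, JE ⟂ EW, with radius 18.4, so the center J sits 18.4 in from both sides at J = (39.00, 34.40). That places the tangent points at D = (57.40, 34.40) on PD and E = (39.00, 52.80) on EW. Then |KE| = |E − K| = 65.64.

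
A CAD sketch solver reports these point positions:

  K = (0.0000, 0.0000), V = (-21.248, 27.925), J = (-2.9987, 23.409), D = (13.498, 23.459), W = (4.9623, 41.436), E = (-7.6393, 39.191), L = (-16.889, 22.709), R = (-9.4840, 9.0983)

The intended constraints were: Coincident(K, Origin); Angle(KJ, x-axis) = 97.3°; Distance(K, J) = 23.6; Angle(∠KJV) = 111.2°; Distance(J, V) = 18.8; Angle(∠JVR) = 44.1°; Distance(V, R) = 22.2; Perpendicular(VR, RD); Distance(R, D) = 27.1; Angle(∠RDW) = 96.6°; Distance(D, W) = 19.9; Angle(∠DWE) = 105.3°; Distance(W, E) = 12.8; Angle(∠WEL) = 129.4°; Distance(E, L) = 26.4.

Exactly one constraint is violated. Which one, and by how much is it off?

Distance(E, L) = 26.4 — off by 7.50.

K = (0.00, 0.00) ✓; KJ at 97.30° ✓; |KJ| = 23.60 ✓; ∠KJV = 111.2° ✓; |JV| = 18.80 ✓; ∠JVR = 44.10° ✓; |VR| = 22.20 ✓; ∠(VR, RD) = 90.00° ✓; |RD| = 27.10 ✓; ∠RDW = 96.60° ✓; |DW| = 19.90 ✓; ∠DWE = 105.3° ✓; |WE| = 12.80 ✓; ∠WEL = 129.4° ✓; |EL| = 18.90 ✗.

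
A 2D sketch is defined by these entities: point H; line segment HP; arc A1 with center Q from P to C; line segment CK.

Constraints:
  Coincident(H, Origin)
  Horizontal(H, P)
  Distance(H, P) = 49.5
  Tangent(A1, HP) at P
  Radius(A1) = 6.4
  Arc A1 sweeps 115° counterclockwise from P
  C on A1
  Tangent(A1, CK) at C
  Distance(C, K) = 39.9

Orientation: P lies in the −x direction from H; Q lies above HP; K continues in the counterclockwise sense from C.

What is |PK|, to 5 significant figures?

46.599

H is at the origin; H and P share the same y with |HP| = 49.5 and P on the −x side, so P = (-49.500, 0.0000). Since A1 is tangent to HP there, QP ⟂ HP, so Q = P + (0, 6.4) = (-49.500, 6.4000). On A1, P sits at bearing -90° from Q; a 115° counterclockwise sweep puts C at bearing 25°, so C = Q + 6.4·(cos 25°, sin 25°) = (-43.700, 9.1048). Tangency of A1 to CK means the radius QC is perpendicular to CK, so CK runs along (−sin 25°, cos 25°); with |CK| = 39.9, K = (-60.562, 45.266). Then |PK| = |K − P| = 46.599.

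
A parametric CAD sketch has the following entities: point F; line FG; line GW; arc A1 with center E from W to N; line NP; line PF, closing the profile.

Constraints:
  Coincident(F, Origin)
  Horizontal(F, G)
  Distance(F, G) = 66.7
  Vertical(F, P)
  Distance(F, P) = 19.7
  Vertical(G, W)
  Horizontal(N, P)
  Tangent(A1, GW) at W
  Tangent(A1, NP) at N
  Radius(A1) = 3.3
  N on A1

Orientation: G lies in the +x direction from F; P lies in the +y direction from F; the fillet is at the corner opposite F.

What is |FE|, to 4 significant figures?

65.49

FP is vertical with |FP| = 19.7 and P on the +y side, so P = (0.000, 19.70). The virtual corner opposite F is at (66.70, 19.70). Since A1 is tangent to GW there, EW ⟂ GW and A1 meets NP tangentially, so EN is at right angles to NP, with radius 3.3, so the center E sits 3.3 in from both sides at E = (63.40, 16.40). Then |FE| = |E − F| = 65.49.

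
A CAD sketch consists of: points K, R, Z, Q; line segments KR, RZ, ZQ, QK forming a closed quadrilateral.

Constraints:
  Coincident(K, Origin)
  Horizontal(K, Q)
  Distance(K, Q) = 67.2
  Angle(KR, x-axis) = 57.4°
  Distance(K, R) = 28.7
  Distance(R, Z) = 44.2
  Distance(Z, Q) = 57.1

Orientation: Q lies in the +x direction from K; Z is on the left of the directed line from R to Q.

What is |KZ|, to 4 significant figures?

72.29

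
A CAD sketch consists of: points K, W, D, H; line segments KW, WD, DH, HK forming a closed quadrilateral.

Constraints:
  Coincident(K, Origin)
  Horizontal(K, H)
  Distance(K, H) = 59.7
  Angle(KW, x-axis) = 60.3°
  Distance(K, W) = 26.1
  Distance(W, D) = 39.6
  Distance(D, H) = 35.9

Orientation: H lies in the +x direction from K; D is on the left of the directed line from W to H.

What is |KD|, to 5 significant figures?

61.417

K is at the origin; K and H share the same y with |KH| = 59.7 and H in +x, so H = (59.7, 0). KW runs at 60.3° with |KW| = 26.1, so W = (12.931, 22.671). D is determined by |WD| = 39.6 and |DH| = 35.9 together: it lies at the intersection of circle(W, 39.6) and circle(H, 35.9). With |WH| = 51.974, the foot of the radical line on WH is 28.674 from W and the perpendicular offset is √(39.6² − 28.674²) = 27.312. Taking the left-of-WH solution: D = (50.648, 34.740).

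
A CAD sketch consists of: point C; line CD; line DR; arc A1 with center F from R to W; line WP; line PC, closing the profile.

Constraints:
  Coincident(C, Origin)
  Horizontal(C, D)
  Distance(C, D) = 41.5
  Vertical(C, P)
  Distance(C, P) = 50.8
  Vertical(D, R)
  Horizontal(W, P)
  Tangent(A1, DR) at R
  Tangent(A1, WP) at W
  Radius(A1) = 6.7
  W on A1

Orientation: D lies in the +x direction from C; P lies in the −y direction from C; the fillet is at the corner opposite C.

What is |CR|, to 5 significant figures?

60.556

C is at the origin; CD is horizontal with |CD| = 41.5 and D on the +x side, so D = (41.500, 0.0000). C and P share the same x with |CP| = 50.8 and P on the −y side, so P = (0.0000, -50.800). The virtual corner opposite C is at (41.500, -50.800). A1 meets DR tangentially, so FR is at right angles to DR and since A1 is tangent to WP there, FW ⟂ WP, with radius 6.7, so the center F sits 6.7 in from both sides at F = (34.800, -44.100). That places the tangent points at R = (41.500, -44.100) on DR and W = (34.800, -50.800) on WP. Then |CR| = |R − C| = 60.556.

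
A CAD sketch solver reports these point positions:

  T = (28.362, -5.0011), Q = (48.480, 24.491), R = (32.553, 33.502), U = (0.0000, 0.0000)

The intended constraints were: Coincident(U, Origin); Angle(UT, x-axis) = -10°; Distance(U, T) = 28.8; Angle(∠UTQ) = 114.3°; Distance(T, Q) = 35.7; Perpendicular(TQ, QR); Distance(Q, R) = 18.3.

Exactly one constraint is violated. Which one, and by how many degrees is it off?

Perpendicular(TQ, QR) — off by 4.80°.

U = (0.00, 0.00) ✓; UT at -10.00° ✓; |UT| = 28.80 ✓; ∠UTQ = 114.3° ✓; |TQ| = 35.70 ✓; ∠(TQ, QR) = 94.80° ✗; |QR| = 18.30 ✓.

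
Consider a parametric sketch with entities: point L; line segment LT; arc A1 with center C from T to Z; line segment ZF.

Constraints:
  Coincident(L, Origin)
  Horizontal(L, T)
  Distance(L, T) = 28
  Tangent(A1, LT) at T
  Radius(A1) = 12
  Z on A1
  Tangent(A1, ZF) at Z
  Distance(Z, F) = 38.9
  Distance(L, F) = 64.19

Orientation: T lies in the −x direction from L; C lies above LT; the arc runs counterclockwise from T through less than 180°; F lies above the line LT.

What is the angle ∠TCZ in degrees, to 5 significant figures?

122.19°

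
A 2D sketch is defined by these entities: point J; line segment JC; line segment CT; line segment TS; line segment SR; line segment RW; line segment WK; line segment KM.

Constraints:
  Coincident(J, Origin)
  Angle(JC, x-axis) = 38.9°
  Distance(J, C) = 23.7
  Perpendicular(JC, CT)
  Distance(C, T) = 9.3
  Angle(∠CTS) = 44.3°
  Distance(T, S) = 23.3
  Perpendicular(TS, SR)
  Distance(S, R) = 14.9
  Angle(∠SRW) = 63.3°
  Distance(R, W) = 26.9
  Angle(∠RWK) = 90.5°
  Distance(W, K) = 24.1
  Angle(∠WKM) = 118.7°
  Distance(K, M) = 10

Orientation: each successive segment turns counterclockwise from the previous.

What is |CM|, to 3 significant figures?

28.9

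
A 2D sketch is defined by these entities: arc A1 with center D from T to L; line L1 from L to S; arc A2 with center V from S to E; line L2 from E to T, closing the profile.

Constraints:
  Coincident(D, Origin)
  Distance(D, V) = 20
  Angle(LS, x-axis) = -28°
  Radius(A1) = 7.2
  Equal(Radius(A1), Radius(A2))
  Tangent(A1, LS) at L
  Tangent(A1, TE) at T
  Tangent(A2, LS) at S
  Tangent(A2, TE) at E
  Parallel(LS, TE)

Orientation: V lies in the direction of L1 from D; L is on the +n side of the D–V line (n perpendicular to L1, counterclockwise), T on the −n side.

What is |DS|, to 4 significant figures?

21.26

The slot axis is L1's direction at -28.0°, so u = (cos -28.0°, sin -28.0°) = (0.8829, -0.4695) and n = (−sin -28.0°, cos -28.0°) = (0.4695, 0.8829). D is at the origin and V lies 20.0 along u from D, so V = 20.0·u = (17.66, -9.389). Tangency of A1 to both parallel lines with radius 7.2 puts L and T at D ± 7.2·n: L = (3.380, 6.357), T = (-3.380, -6.357). Equal radii place S and E the same way about V: S = V + 7.2·n = (21.04, -3.032), E = V − 7.2·n = (14.28, -15.75). Then |DS| = |S − D| = 21.26.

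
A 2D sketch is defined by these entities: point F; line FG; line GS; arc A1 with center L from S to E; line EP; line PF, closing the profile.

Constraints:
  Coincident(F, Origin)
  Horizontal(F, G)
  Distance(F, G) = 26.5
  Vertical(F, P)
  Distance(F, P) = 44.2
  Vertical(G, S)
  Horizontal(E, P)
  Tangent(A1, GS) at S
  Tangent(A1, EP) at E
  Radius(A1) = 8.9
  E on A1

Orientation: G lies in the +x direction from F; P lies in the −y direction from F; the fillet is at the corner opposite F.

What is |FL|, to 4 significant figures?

39.44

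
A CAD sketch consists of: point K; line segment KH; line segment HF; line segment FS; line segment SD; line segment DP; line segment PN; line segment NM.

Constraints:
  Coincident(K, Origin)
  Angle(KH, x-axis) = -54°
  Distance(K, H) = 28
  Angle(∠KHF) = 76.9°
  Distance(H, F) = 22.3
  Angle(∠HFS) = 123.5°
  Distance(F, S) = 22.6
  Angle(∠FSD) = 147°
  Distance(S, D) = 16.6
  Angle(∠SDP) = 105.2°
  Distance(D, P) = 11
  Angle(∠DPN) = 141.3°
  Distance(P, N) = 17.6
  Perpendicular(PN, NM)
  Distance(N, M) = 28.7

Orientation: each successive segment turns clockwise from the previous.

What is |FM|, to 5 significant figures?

5.9186

∠DPN = 141.3° gives PN at -0.10000° from the x-axis; with |PN| = 17.6, N = (-3.3044, 3.2434). PN is perpendicular to NM, so NM runs at -90.100°; with |NM| = 28.7, M = (-3.3545, -25.457). Then |FM| = |M − F| = 5.9186.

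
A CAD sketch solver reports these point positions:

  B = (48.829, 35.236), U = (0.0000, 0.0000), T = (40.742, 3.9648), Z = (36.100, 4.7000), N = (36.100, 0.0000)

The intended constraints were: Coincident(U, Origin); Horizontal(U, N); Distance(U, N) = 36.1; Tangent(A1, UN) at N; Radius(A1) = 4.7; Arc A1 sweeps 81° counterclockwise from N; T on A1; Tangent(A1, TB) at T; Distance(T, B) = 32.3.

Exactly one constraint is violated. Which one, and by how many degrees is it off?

Tangent(A1, TB) at T — off by 5.50°.

U = (0.00, 0.00) ✓; U.y = 0.00, N.y = 0.00 ✓; |UN| = 36.10 ✓; ∠(ZN, NU) = 90.00° ✓; |ZN| = 4.700 ✓; bearing(Z→T) − bearing(Z→N) = 81.00° ✓; |ZT| = 4.700 ✓; ∠(ZT, TB) = 95.50° ✗; |TB| = 32.30 ✓.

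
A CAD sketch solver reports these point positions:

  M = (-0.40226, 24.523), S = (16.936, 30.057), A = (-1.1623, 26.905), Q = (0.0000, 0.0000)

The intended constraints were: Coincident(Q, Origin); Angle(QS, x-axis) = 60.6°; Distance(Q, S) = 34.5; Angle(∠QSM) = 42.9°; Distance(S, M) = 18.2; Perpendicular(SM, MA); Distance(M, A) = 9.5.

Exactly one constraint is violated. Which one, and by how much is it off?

Distance(M, A) = 9.5 — off by 7.00.

Q = (0.00, 0.00) ✓; QS at 60.60° ✓; |QS| = 34.50 ✓; ∠QSM = 42.90° ✓; |SM| = 18.20 ✓; ∠(SM, MA) = 90.01° ✓; |MA| = 2.500 ✗.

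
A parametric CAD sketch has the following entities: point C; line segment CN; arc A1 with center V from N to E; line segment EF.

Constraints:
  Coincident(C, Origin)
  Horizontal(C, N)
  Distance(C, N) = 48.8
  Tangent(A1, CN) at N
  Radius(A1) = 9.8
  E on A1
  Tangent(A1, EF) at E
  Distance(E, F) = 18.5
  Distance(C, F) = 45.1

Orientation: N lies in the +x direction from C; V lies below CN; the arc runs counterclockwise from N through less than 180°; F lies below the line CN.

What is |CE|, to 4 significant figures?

39.99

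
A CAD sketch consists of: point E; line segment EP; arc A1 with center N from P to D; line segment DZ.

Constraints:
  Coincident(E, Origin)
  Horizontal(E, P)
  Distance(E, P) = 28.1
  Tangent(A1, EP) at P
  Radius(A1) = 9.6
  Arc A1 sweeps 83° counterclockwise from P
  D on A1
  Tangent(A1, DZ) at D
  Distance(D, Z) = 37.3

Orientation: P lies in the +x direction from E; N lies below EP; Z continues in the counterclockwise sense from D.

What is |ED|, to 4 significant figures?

20.40

E is at the origin; EP is horizontal with |EP| = 28.1 and P on the +x side, so P = (28.10, 0.000). Tangency of A1 to EP means the radius NP is perpendicular to EP, so N = P + (0, -9.6) = (28.10, -9.600). On A1, P sits at bearing 90° from N; an 83° counterclockwise sweep puts D at bearing 173°, so D = N + 9.6·(cos 173°, sin 173°) = (18.57, -8.430). Then |ED| = |D − E| = 20.40.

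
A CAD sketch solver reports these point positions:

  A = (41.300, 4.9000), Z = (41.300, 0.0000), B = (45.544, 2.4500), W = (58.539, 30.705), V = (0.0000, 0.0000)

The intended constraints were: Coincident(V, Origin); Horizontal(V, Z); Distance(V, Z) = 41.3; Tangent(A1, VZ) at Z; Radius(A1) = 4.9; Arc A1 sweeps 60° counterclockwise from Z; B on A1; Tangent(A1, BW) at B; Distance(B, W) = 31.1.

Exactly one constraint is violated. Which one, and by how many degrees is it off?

Tangent(A1, BW) at B — off by 5.30°.

V = (0.00, 0.00) ✓; V.y = 0.00, Z.y = 0.00 ✓; |VZ| = 41.30 ✓; ∠(AZ, ZV) = 90.00° ✓; |AZ| = 4.900 ✓; bearing(A→B) − bearing(A→Z) = 60.00° ✓; |AB| = 4.900 ✓; ∠(AB, BW) = 84.70° ✗; |BW| = 31.10 ✓.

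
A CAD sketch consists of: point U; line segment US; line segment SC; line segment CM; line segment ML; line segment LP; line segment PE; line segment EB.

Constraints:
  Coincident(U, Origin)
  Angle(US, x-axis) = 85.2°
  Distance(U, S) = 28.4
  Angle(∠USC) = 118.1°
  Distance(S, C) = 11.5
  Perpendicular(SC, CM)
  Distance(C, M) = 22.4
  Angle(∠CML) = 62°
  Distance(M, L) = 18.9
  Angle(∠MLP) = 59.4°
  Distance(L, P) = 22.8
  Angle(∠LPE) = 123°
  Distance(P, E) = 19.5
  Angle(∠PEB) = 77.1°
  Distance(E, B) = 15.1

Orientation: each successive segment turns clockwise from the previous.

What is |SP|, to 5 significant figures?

14.368

U is at the origin; US runs at 85.2° with length 28.4, so S = (2.3765, 28.300). ∠USC = 118.1° gives SC at 23.300° from the x-axis; with |SC| = 11.5, C = (12.939, 32.849). SC is perpendicular to CM, so CM runs at -66.700°; with |CM| = 22.4, M = (21.799, 12.276). ∠CML = 62.0° gives ML at 175.30° from the x-axis; with |ML| = 18.9, L = (2.9624, 13.825). ∠MLP = 59.4° gives LP at 54.700° from the x-axis; with |LP| = 22.8, P = (16.138, 32.433). Then |SP| = |P − S| = 14.368.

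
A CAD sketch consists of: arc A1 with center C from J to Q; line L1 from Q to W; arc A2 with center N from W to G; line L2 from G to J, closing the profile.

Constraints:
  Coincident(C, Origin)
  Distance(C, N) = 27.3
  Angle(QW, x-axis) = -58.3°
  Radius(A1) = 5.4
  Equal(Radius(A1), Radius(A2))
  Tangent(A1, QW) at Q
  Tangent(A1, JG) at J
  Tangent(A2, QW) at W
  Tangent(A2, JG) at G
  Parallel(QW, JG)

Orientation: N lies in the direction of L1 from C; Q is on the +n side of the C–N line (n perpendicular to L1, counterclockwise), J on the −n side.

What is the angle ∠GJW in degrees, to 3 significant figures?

21.6°

Tangency of A1 to both parallel lines with radius 5.4 puts Q and J at C ± 5.4·n: Q = (4.59, 2.84), J = (-4.59, -2.84). Equal radii place W and G the same way about N: W = N + 5.4·n = (18.9, -20.4), G = N − 5.4·n = (9.75, -26.1). Then cos ∠GJW = JG·JW / (|JG||JW|), giving 21.6°.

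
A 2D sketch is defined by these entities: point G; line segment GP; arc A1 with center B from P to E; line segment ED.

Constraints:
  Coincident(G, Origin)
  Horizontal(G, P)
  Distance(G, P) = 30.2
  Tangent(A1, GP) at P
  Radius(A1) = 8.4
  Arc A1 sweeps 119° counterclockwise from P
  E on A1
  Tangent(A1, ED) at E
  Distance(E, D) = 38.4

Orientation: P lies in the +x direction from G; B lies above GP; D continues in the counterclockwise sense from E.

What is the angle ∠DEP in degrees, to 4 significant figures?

120.5°

G is at the origin; GP is horizontal with |GP| = 30.2 and P on the +x side, so P = (30.20, 0.000). A1 meets GP tangentially, so BP is at right angles to GP, so B = P + (0, 8.4) = (30.20, 8.400). On A1, P sits at bearing -90° from B; a 119° counterclockwise sweep puts E at bearing 29°, so E = B + 8.4·(cos 29°, sin 29°) = (37.55, 12.47). Since A1 is tangent to ED there, BE ⟂ ED, so ED runs along (−sin 29°, cos 29°); with |ED| = 38.4, D = (18.93, 46.06). Then cos ∠DEP = ED·EP / (|ED||EP|), giving 120.5°.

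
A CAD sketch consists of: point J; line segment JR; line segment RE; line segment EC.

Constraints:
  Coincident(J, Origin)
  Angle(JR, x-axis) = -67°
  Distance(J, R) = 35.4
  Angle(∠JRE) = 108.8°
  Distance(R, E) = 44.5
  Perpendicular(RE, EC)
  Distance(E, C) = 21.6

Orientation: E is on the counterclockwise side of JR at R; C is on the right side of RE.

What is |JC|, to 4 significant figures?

78.50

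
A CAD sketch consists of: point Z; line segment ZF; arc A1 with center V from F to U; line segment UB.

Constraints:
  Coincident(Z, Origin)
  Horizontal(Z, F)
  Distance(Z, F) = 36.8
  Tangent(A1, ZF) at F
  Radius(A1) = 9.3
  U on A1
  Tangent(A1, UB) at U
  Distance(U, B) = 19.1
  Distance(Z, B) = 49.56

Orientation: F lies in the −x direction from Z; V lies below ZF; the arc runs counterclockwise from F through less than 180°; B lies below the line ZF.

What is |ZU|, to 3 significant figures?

47.2

Z is at the origin; Z and F share the same y with |ZF| = 36.8 and F on the −x side, so F = (-36.8, 0.00). Since A1 is tangent to ZF there, VF ⟂ ZF, so V = F + (0, -9.3) = (-36.8, -9.30). Since VU ⟂ UB (tangency), |VB| = √(9.3² + 19.1²) = 21.2 regardless of where U sits on A1. So B lies on both circle(Z, 49.56) and circle(V, 21.2); the below-ZF intersection is B = (-39.1, -30.4). U is the foot of the tangent from B: U = (-45.6, -12.4).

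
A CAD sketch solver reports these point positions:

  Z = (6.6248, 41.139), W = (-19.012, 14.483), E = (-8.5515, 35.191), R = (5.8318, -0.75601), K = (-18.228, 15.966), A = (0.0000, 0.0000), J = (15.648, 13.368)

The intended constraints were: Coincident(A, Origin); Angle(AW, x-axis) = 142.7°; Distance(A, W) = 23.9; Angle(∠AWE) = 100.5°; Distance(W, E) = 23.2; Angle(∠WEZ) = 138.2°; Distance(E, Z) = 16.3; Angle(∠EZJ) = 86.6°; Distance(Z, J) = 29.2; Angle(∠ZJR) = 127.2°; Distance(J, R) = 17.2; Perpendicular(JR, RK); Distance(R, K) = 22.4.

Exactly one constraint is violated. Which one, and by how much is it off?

Distance(R, K) = 22.4 — off by 6.90.

A = (0.00, 0.00) ✓; AW at 142.7° ✓; |AW| = 23.90 ✓; ∠AWE = 100.5° ✓; |WE| = 23.20 ✓; ∠WEZ = 138.2° ✓; |EZ| = 16.30 ✓; ∠EZJ = 86.60° ✓; |ZJ| = 29.20 ✓; ∠ZJR = 127.2° ✓; |JR| = 17.20 ✓; ∠(JR, RK) = 90.00° ✓; |RK| = 29.30 ✗.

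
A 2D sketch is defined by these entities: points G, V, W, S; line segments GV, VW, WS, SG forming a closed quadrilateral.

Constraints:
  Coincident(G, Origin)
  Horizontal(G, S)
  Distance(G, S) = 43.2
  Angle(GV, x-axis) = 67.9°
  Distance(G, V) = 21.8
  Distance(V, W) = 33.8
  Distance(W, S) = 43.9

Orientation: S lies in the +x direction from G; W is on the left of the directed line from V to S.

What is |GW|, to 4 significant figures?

54.24

Checks: |VW| = 33.80 ✓; |WS| = 43.90 ✓.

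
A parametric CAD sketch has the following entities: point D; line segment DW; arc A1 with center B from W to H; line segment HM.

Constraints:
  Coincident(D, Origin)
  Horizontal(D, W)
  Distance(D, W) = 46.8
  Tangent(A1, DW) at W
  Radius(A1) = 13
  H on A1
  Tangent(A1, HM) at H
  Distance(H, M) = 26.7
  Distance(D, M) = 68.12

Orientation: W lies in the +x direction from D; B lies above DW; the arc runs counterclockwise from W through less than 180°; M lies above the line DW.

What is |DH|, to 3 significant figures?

61.6

Checks: D.y = 0.00, W.y = 0.00 ✓; |BH| = 13.00 ✓; ∠(BH, HM) = 90.00° ✓; |HM| = 26.70 ✓; |DM| = 68.12 ✓.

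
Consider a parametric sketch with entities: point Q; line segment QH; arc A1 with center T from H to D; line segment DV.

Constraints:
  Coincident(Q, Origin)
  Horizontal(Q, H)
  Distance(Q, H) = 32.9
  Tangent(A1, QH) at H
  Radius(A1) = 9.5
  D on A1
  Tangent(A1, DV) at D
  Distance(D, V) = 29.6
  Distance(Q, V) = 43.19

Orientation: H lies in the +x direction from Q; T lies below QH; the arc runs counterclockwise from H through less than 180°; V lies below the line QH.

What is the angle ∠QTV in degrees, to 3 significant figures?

82.6°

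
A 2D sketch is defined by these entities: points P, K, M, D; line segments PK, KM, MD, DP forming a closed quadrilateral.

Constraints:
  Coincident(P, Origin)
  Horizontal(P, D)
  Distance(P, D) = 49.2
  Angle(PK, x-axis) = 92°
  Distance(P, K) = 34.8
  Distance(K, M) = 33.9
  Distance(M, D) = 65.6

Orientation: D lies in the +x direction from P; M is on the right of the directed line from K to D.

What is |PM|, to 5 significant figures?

16.837

Checks: |KM| = 33.90 ✓; |MD| = 65.60 ✓.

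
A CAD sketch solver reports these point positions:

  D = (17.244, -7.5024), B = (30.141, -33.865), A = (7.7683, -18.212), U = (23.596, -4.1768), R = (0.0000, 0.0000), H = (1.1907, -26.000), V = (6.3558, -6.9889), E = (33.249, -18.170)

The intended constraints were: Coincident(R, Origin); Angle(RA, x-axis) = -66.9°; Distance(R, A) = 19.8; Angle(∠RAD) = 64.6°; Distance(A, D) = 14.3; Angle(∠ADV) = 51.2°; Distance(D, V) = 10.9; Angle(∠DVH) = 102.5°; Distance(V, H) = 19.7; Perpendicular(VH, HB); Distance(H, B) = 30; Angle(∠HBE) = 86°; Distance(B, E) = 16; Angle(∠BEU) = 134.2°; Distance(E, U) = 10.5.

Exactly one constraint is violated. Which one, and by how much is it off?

Distance(E, U) = 10.5 — off by 6.50.

R = (0.00, 0.00) ✓; RA at -66.90° ✓; |RA| = 19.80 ✓; ∠RAD = 64.60° ✓; |AD| = 14.30 ✓; ∠ADV = 51.20° ✓; |DV| = 10.90 ✓; ∠DVH = 102.5° ✓; |VH| = 19.70 ✓; ∠(VH, HB) = 90.00° ✓; |HB| = 30.00 ✓; ∠HBE = 86.00° ✓; |BE| = 16.00 ✓; ∠BEU = 134.2° ✓; |EU| = 17.00 ✗.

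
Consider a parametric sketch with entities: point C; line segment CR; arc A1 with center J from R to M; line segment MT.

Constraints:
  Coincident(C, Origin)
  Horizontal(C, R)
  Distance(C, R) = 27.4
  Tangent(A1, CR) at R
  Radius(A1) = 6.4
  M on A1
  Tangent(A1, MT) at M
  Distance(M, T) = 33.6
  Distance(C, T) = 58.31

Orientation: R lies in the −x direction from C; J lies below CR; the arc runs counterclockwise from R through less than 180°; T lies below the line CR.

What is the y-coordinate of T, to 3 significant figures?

-34.3

Checks: ∠(JR, RC) = 90.00° ✓; |JM| = 6.400 ✓; ∠(JM, MT) = 90.00° ✓; |MT| = 33.60 ✓; |CT| = 58.31 ✓.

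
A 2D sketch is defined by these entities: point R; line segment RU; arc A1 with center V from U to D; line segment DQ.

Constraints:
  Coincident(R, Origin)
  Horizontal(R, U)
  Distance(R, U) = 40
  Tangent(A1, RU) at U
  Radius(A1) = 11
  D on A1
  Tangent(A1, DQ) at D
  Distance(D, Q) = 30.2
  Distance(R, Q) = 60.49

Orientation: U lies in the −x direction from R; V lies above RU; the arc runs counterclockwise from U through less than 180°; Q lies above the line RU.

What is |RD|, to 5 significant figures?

33.784

R is at the origin; R and U share the same y with |RU| = 40.0 and U on the −x side, so U = (-40.000, 0.0000). The tangent condition forces VU to be normal to RU, so V = U + (0, 11) = (-40.000, 11.000). Since VD ⟂ DQ (tangency), |VQ| = √(11.0² + 30.2²) = 32.141 regardless of where D sits on A1. So Q lies on both circle(R, 60.49) and circle(V, 32.141); the above-RU intersection is Q = (-42.501, 43.044). D is the foot of the tangent from Q: D = (-29.988, 15.557).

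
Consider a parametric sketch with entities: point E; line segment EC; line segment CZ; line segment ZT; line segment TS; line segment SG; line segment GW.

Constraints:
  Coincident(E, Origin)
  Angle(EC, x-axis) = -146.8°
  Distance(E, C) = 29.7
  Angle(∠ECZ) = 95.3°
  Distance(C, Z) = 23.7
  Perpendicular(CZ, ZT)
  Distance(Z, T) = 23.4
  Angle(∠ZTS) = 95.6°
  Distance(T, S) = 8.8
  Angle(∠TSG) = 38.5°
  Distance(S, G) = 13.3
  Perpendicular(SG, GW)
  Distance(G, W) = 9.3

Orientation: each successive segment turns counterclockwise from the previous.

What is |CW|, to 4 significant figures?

37.80

E is at the origin; EC runs at -146.8° with length 29.7, so C = (-24.85, -16.26). ∠ECZ = 95.3° gives CZ at -62.10° from the x-axis; with |CZ| = 23.7, Z = (-13.76, -37.21). CZ is perpendicular to ZT, so ZT runs at 27.90°; with |ZT| = 23.4, T = (6.918, -26.26). ∠ZTS = 95.6° gives TS at 112.3° from the x-axis; with |TS| = 8.8, S = (3.579, -18.12). ∠TSG = 38.5° gives SG at -106.2° from the x-axis; with |SG| = 13.3, G = (-0.1316, -30.89). SG is perpendicular to GW, so GW runs at -16.20°; with |GW| = 9.3, W = (8.799, -33.48). Then |CW| = |W − C| = 37.80.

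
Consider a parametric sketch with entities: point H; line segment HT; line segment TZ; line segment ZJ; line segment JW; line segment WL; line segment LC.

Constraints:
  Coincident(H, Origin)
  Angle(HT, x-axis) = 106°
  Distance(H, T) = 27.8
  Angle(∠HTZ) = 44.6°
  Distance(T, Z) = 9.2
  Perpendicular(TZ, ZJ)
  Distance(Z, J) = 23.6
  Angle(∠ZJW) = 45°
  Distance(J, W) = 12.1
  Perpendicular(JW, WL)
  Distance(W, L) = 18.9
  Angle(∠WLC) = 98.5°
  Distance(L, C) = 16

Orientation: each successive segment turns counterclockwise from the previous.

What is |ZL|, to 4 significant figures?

5.093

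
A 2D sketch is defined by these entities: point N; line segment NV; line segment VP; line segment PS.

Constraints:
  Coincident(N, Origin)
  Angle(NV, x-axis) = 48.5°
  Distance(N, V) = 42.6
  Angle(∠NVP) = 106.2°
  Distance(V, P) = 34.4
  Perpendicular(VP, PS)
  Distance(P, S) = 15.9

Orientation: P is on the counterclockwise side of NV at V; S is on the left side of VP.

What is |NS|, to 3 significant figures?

52.6

N is at the origin; NV runs at 48.5° with length 42.6, so V = 42.6·(cos 48.5°, sin 48.5°) = (28.2, 31.9). ∠NVP = 106.2°, so VP runs at 48.5° + (180° − 106.2°) = 122° from the x-axis; with |VP| = 34.4, P = V + 34.4·(cos 122°, sin 122°) = (9.85, 61.0). VP is perpendicular to PS; with |PS| = 15.9 on the left of VP, S = P + 15.9·(-0.845, -0.534) = (-3.59, 52.5). Then |NS| = |S − N| = 52.6.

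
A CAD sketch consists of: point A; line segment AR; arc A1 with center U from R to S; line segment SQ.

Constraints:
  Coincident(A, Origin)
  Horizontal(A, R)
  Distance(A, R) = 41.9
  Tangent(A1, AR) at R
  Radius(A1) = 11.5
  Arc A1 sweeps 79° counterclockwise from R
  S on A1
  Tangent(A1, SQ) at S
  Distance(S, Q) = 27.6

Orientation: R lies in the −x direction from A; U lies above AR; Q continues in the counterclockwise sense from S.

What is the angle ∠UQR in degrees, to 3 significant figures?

9.16°

A is at the origin; AR is horizontal with |AR| = 41.9 and R on the −x side, so R = (-41.9, 0.00). A1 meets AR tangentially, so UR is at right angles to AR, so U = R + (0, 11.5) = (-41.9, 11.5). On A1, R sits at bearing -90° from U; a 79° counterclockwise sweep puts S at bearing -11°, so S = U + 11.5·(cos -11°, sin -11°) = (-30.6, 9.31). A1 meets SQ tangentially, so US is at right angles to SQ, so SQ runs along (−sin -11°, cos -11°); with |SQ| = 27.6, Q = (-25.3, 36.4). Then cos ∠UQR = QU·QR / (|QU||QR|), giving 9.16°.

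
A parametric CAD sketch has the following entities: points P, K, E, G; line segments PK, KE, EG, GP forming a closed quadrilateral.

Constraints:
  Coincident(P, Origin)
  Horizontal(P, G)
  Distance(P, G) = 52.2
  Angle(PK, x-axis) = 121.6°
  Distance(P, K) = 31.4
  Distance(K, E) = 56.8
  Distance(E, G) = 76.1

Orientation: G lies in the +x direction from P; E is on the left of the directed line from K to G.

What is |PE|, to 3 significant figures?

72.5

Checks: |KE| = 56.80 ✓; |EG| = 76.10 ✓.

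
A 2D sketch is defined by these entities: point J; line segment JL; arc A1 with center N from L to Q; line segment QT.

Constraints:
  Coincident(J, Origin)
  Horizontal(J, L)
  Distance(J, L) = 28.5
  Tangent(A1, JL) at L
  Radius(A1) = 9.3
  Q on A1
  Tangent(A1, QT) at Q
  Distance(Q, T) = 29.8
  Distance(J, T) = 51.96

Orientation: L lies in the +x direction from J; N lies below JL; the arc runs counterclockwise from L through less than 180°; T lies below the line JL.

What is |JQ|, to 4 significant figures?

24.10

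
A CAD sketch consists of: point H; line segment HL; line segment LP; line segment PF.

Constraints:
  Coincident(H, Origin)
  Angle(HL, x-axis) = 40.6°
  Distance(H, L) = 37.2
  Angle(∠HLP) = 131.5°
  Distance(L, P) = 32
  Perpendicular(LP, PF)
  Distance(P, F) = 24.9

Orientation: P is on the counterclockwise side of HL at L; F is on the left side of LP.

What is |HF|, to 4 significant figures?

56.73

∠HLP = 131.5°, so LP runs at 40.6° + (180° − 131.5°) = 89.10° from the x-axis; with |LP| = 32.0, P = L + 32.0·(cos 89.10°, sin 89.10°) = (28.75, 56.20). LP ⟂ PF; with |PF| = 24.9 on the left of LP, F = P + 24.9·(-0.9999, 0.01571) = (3.851, 56.60). Then |HF| = |F − H| = 56.73.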